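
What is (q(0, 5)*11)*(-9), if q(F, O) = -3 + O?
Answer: -198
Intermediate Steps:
(q(0, 5)*11)*(-9) = ((-3 + 5)*11)*(-9) = (2*11)*(-9) = 22*(-9) = -198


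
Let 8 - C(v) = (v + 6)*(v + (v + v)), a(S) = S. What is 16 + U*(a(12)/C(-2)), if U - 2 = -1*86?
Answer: -31/2 ≈ -15.500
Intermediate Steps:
U = -84 (U = 2 - 1*86 = 2 - 86 = -84)
C(v) = 8 - 3*v*(6 + v) (C(v) = 8 - (v + 6)*(v + (v + v)) = 8 - (6 + v)*(v + 2*v) = 8 - (6 + v)*3*v = 8 - 3*v*(6 + v))
16 + U*(a(12)/C(-2)) = 16 - 1008/(8 - 18*(-2) - 3*(-2)²) = 16 - 1008/(8 + 36 - 3*4) = 16 - 1008/(8 + 36 - 12) = 16 - 1008/32 = 16 - 84*3/8 = 16 - 63/2 = -31/2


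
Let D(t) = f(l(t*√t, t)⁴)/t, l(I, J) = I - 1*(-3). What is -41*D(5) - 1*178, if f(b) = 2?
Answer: -972/5 ≈ -194.40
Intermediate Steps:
l(I, J) = 3 + I (l(I, J) = I + 3 = 3 + I)
D(t) = 2/t
-41*D(5) - 1*178 = -82/5 - 1*178 = -82/5 - 178 = -972/5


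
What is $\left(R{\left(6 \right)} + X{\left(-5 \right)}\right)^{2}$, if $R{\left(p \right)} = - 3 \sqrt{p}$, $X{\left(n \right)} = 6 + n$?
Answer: $55 - 6 \sqrt{6} \approx 40.303$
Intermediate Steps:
$\left(R{\left(6 \right)} + X{\left(-5 \right)}\right)^{2} = \left(- 3 \sqrt{6} + \left(6 - 5\right)\right)^{2} = \left(- 3 \sqrt{6} + 1\right)^{2} = \left(1 - 3 \sqrt{6}\right)^{2}$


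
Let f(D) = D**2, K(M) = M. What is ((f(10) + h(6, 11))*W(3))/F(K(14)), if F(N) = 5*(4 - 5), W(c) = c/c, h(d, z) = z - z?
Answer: -20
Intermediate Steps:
h(d, z) = 0
W(c) = 1
F(N) = -5 (F(N) = 5*(-1) = -5)
((f(10) + h(6, 11))*W(3))/F(K(14)) = ((10**2 + 0)*1)/(-5) = ((100 + 0)*1)*(-1/5) = (100*1)*(-1/5) = 100*(-1/5) = -20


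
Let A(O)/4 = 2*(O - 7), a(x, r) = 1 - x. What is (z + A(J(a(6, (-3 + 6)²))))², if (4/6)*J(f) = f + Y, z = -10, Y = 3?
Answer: 8100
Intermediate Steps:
J(f) = 9/2 + 3*f/2 (J(f) = 3*(f + 3)/2 = 3*(3 + f)/2 = 9/2 + 3*f/2)
A(O) = -56 + 8*O (A(O) = 4*(2*(O - 7)) = 4*(2*(-7 + O)) = 4*(-14 + 2*O) = -56 + 8*O)
(z + A(J(a(6, (-3 + 6)²))))² = (-10 + (-56 + 8*(9/2 + 3*(1 - 1*6)/2)))² = (-10 + (-56 + 8*(9/2 + 3*(1 - 6)/2)))² = (-10 + (-56 + 8*(9/2 + (3/2)*(-5))))² = (-10 + (-56 + 8*(9/2 - 15/2)))² = (-10 + (-56 + 8*(-3)))² = (-10 + (-56 - 24))² = (-10 - 80)² = (-90)² = 8100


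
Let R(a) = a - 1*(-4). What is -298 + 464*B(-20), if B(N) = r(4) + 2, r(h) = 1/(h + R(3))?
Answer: 7394/11 ≈ 672.18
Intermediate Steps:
R(a) = 4 + a (R(a) = a + 4 = 4 + a)
r(h) = 1/(7 + h) (r(h) = 1/(h + (4 + 3)) = 1/(h + 7) = 1/(7 + h))
B(N) = 23/11 (B(N) = 1/(7 + 4) + 2 = 1/11 + 2 = 23/11)
-298 + 464*B(-20) = -298 + 464*(23/11) = -298 + 10672/11 = 7394/11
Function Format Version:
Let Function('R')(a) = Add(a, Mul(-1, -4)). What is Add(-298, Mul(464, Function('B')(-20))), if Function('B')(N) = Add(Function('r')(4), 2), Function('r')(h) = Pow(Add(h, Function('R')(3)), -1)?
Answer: Rational(7394, 11) ≈ 672.18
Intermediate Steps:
Function('R')(a) = Add(4, a) (Function('R')(a) = Add(a, 4) = Add(4, a))
Function('r')(h) = Pow(Add(7, h), -1) (Function('r')(h) = Pow(Add(h, Add(4, 3)), -1) = Pow(Add(h, 7), -1) = Pow(Add(7, h), -1))
Function('B')(N) = Rational(23, 11) (Function('B')(N) = Add(Pow(Add(7, 4), -1), 2) = Add(Pow(11, -1), 2) = Add(Rational(1, 11), 2) = Rational(23, 11))
Add(-298, Mul(464, Function('B')(-20))) = Add(-298, Mul(464, Rational(23, 11))) = Add(-298, Rational(10672, 11)) = Rational(7394, 11)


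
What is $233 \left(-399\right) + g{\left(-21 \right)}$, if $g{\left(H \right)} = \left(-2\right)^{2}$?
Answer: $-92963$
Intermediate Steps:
$g{\left(H \right)} = 4$
$233 \left(-399\right) + g{\left(-21 \right)} = 233 \left(-399\right) + 4 = -92967 + 4 = -92963$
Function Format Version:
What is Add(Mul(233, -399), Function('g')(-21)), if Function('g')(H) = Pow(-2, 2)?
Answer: -92963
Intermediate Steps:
Function('g')(H) = 4
Add(Mul(233, -399), Function('g')(-21)) = Add(Mul(233, -399), 4) = Add(-92967, 4) = -92963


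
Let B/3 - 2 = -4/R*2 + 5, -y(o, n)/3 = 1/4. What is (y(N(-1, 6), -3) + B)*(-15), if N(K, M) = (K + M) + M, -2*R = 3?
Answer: -2175/4 ≈ -543.75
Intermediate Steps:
R = -3/2 (R = -½*3 = -3/2 ≈ -1.5000)
N(K, M) = K + 2*M
y(o, n) = -¾ (y(o, n) = -3/4 = -3*¼ = -¾)
B = 37 (B = 6 + 3*(-4/(-3/2)*2 + 5) = 6 + 3*(-4*(-⅔)*2 + 5) = 6 + 3*((8/3)*2 + 5) = 6 + 3*(16/3 + 5) = 6 + 3*(31/3) = 6 + 31 = 37)
(y(N(-1, 6), -3) + B)*(-15) = (-¾ + 37)*(-15) = (145/4)*(-15) = -2175/4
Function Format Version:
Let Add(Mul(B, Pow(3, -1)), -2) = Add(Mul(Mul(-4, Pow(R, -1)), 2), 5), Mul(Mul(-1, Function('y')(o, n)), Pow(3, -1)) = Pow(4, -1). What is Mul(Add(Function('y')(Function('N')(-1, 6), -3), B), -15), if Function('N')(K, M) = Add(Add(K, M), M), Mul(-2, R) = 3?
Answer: Rational(-2175, 4) ≈ -543.75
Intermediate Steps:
R = Rational(-3, 2) (R = Mul(Rational(-1, 2), 3) = Rational(-3, 2) ≈ -1.5000)
Function('N')(K, M) = Add(K, Mul(2, M))
Function('y')(o, n) = Rational(-3, 4) (Function('y')(o, n) = Mul(-3, Pow(4, -1)) = Mul(-3, Rational(1, 4)) = Rational(-3, 4))
B = 37 (B = Add(6, Mul(3, Add(Mul(Mul(-4, Pow(Rational(-3, 2), -1)), 2), 5))) = Add(6, Mul(3, Add(Mul(Mul(-4, Rational(-2, 3)), 2), 5))) = Add(6, Mul(3, Add(Mul(Rational(8, 3), 2), 5))) = Add(6, Mul(3, Add(Rational(16, 3), 5))) = Add(6, Mul(3, Rational(31, 3))) = Add(6, 31) = 37)
Mul(Add(Function('y')(Function('N')(-1, 6), -3), B), -15) = Mul(Add(Rational(-3, 4), 37), -15) = Mul(Rational(145, 4), -15) = Rational(-2175, 4)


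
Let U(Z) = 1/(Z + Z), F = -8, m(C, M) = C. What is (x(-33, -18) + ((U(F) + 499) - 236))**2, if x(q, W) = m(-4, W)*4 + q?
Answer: 11716929/256 ≈ 45769.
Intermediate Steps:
U(Z) = 1/(2*Z)
x(q, W) = -16 + q (x(q, W) = -4*4 + q = -16 + q)
(x(-33, -18) + ((U(F) + 499) - 236))**2 = ((-16 - 33) + (((1/2)/(-8) + 499) - 236))**2 = (-49 + (((1/2)*(-1/8) + 499) - 236))**2 = (-49 + ((-1/16 + 499) - 236))**2 = (-49 + (7983/16 - 236))**2 = (-49 + 4207/16)**2 = (3423/16)**2 = 11716929/256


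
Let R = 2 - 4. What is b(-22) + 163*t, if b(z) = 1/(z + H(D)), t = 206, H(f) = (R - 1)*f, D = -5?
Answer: 235045/7 ≈ 33578.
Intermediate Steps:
R = -2
H(f) = -3*f (H(f) = (-2 - 1)*f = -3*f)
b(z) = 1/(15 + z) (b(z) = 1/(z - 3*(-5)) = 1/(z + 15) = 1/(15 + z))
b(-22) + 163*t = 1/(15 - 22) + 163*206 = 1/(-7) + 33578 = -⅐ + 33578 = 235045/7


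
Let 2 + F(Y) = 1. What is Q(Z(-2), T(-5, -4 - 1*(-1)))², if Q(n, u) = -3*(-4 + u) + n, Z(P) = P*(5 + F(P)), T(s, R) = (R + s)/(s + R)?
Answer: 1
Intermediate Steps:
T(s, R) = 1 (T(s, R) = (R + s)/(R + s) = 1)
F(Y) = -1 (F(Y) = -2 + 1 = -1)
Z(P) = 4*P (Z(P) = P*(5 - 1) = P*4 = 4*P)
Q(n, u) = 12 + n - 3*u (Q(n, u) = (12 - 3*u) + n = 12 + n - 3*u)
Q(Z(-2), T(-5, -4 - 1*(-1)))² = (12 + 4*(-2) - 3*1)² = (12 - 8 - 3)² = 1² = 1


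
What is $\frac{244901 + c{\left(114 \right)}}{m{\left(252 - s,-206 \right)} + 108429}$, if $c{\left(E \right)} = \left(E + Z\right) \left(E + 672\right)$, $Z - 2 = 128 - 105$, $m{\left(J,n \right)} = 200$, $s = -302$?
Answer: $\frac{354155}{108629} \approx 3.2602$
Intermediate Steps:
$Z = 25$ ($Z = 2 + \left(128 - 105\right) = 2 + 23 = 25$)
$c{\left(E \right)} = \left(25 + E\right) \left(672 + E\right)$ ($c{\left(E \right)} = \left(E + 25\right) \left(E + 672\right) = \left(25 + E\right) \left(672 + E\right)$)
$\frac{244901 + c{\left(114 \right)}}{m{\left(252 - s,-206 \right)} + 108429} = \frac{244901 + \left(16800 + 114^{2} + 697 \cdot 114\right)}{200 + 108429} = \frac{244901 + \left(16800 + 12996 + 79458\right)}{108629} = \left(244901 + 109254\right) \frac{1}{108629} = 354155 \cdot \frac{1}{108629} = \frac{354155}{108629}$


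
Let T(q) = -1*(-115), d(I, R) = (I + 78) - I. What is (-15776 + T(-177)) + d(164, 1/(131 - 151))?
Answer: -15583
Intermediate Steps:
d(I, R) = 78 (d(I, R) = (78 + I) - I = 78)
T(q) = 115
(-15776 + T(-177)) + d(164, 1/(131 - 151)) = (-15776 + 115) + 78 = -15661 + 78 = -15583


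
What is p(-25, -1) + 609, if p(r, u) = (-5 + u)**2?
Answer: 645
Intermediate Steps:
p(-25, -1) + 609 = (-5 - 1)**2 + 609 = (-6)**2 + 609 = 36 + 609 = 645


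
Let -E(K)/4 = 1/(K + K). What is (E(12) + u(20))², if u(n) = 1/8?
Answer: 1/576 ≈ 0.0017361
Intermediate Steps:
u(n) = ⅛
E(K) = -2/K (E(K) = -4/(K + K) = -4*1/(2*K) = -2/K)
(E(12) + u(20))² = (-2/12 + ⅛)² = (-2*1/12 + ⅛)² = (-⅙ + ⅛)² = (-1/24)² = 1/576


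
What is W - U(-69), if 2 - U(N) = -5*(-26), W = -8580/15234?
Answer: 323562/2539 ≈ 127.44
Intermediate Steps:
W = -1430/2539 (W = -8580*1/15234 = -1430/2539 ≈ -0.56321)
U(N) = -128 (U(N) = 2 - (-5)*(-26) = 2 - 1*130 = 2 - 130 = -128)
W - U(-69) = -1430/2539 - 1*(-128) = -1430/2539 + 128 = 323562/2539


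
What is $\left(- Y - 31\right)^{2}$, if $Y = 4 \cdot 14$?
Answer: $7569$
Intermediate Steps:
$Y = 56$
$\left(- Y - 31\right)^{2} = \left(\left(-1\right) 56 - 31\right)^{2} = \left(-56 - 31\right)^{2} = \left(-87\right)^{2} = 7569$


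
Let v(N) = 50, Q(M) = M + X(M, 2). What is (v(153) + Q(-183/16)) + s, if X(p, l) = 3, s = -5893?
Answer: -93623/16 ≈ -5851.4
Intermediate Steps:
Q(M) = 3 + M (Q(M) = M + 3 = 3 + M)
(v(153) + Q(-183/16)) + s = (50 + (3 - 183/16)) - 5893 = (50 - 135/16) - 5893 = 665/16 - 5893 = -93623/16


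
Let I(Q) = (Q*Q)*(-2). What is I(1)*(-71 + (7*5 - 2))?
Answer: 76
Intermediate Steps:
I(Q) = -2*Q² (I(Q) = Q²*(-2) = -2*Q²)
I(1)*(-71 + (7*5 - 2)) = (-2*1²)*(-71 + (7*5 - 2)) = (-2*1)*(-71 + (35 - 2)) = -2*(-71 + 33) = -2*(-38) = 76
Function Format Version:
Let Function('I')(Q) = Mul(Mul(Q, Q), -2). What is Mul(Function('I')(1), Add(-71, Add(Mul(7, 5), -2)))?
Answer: 76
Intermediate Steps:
Function('I')(Q) = Mul(-2, Pow(Q, 2)) (Function('I')(Q) = Mul(Pow(Q, 2), -2) = Mul(-2, Pow(Q, 2)))
Mul(Function('I')(1), Add(-71, Add(Mul(7, 5), -2))) = Mul(Mul(-2, Pow(1, 2)), Add(-71, Add(Mul(7, 5), -2))) = Mul(Mul(-2, 1), Add(-71, Add(35, -2))) = Mul(-2, Add(-71, 33)) = Mul(-2, -38) = 76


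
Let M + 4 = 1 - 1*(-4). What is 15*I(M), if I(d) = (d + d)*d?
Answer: 30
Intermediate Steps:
M = 1 (M = -4 + (1 - 1*(-4)) = -4 + (1 + 4) = -4 + 5 = 1)
I(d) = 2*d**2 (I(d) = (2*d)*d = 2*d**2)
15*I(M) = 15*(2*1**2) = 15*(2*1) = 15*2 = 30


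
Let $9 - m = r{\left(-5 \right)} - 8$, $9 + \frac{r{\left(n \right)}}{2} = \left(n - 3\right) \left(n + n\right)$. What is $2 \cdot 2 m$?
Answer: $-500$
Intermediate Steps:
$r{\left(n \right)} = -18 + 4 n \left(-3 + n\right)$ ($r{\left(n \right)} = -18 + 2 \left(n - 3\right) \left(n + n\right) = -18 + 2 \left(-3 + n\right) 2 n = -18 + 2 \cdot 2 n \left(-3 + n\right) = -18 + 4 n \left(-3 + n\right)$)
$m = -125$ ($m = 9 - \left(\left(-18 - -60 + 4 \left(-5\right)^{2}\right) - 8\right) = 9 - \left(\left(-18 + 60 + 4 \cdot 25\right) - 8\right) = 9 - \left(\left(-18 + 60 + 100\right) - 8\right) = 9 - \left(142 - 8\right) = 9 - 134 = -125$)
$2 \cdot 2 m = 2 \cdot 2 \left(-125\right) = 4 \left(-125\right) = -500$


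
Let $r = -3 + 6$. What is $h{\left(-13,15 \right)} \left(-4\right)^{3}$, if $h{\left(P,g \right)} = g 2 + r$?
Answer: $-2112$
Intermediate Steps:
$r = 3$
$h{\left(P,g \right)} = 3 + 2 g$ ($h{\left(P,g \right)} = g 2 + 3 = 2 g + 3 = 3 + 2 g$)
$h{\left(-13,15 \right)} \left(-4\right)^{3} = \left(3 + 2 \cdot 15\right) \left(-4\right)^{3} = \left(3 + 30\right) \left(-64\right) = 33 \left(-64\right) = -2112$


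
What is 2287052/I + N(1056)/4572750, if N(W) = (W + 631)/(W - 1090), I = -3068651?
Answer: -50797307990891/68156273035500 ≈ -0.74531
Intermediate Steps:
N(W) = (631 + W)/(-1090 + W)
2287052/I + N(1056)/4572750 = 2287052/(-3068651) + ((631 + 1056)/(-1090 + 1056))/4572750 = 2287052*(-1/3068651) + (1687/(-34))*(1/4572750) = -2287052/3068651 - 1/34*1687*(1/4572750) = -2287052/3068651 - 1687/34*1/4572750 = -2287052/3068651 - 241/22210500 = -50797307990891/68156273035500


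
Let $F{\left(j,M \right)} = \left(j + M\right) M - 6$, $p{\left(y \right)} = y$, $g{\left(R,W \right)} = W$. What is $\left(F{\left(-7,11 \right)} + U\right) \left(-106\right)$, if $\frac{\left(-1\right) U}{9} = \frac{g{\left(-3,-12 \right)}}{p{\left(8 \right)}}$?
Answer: $-5459$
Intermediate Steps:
$F{\left(j,M \right)} = -6 + M \left(M + j\right)$ ($F{\left(j,M \right)} = \left(M + j\right) M - 6 = M \left(M + j\right) - 6 = -6 + M \left(M + j\right)$)
$U = \frac{27}{2}$ ($U = - 9 \left(- \frac{12}{8}\right) = - 9 \left(\left(-12\right) \frac{1}{8}\right) = \left(-9\right) \left(- \frac{3}{2}\right) = \frac{27}{2} \approx 13.5$)
$\left(F{\left(-7,11 \right)} + U\right) \left(-106\right) = \left(\left(-6 + 11^{2} + 11 \left(-7\right)\right) + \frac{27}{2}\right) \left(-106\right) = \left(\left(-6 + 121 - 77\right) + \frac{27}{2}\right) \left(-106\right) = \left(38 + \frac{27}{2}\right) \left(-106\right) = \frac{103}{2} \left(-106\right) = -5459$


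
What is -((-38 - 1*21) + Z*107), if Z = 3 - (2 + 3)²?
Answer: 2413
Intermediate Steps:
Z = -22 (Z = 3 - 1*5² = 3 - 1*25 = 3 - 25 = -22)
-((-38 - 1*21) + Z*107) = -((-38 - 1*21) - 22*107) = -((-38 - 21) - 2354) = -(-59 - 2354) = -1*(-2413) = 2413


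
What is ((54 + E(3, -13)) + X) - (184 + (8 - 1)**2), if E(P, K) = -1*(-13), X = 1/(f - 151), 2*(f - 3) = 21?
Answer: -45652/275 ≈ -166.01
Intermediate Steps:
f = 27/2 (f = 3 + (1/2)*21 = 3 + 21/2 = 27/2 ≈ 13.500)
X = -2/275 (X = 1/(27/2 - 151) = 1/(-275/2) = -2/275 ≈ -0.0072727)
E(P, K) = 13
((54 + E(3, -13)) + X) - (184 + (8 - 1)**2) = ((54 + 13) - 2/275) - (184 + (8 - 1)**2) = (67 - 2/275) - (184 + 7**2) = 18423/275 - (184 + 49) = 18423/275 - 1*233 = 18423/275 - 233 = -45652/275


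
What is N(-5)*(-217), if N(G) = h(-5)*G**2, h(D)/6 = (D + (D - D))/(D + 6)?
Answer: 162750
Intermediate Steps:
h(D) = 6*D/(6 + D) (h(D) = 6*((D + (D - D))/(D + 6)) = 6*((D + 0)/(6 + D)) = 6*(D/(6 + D)) = 6*D/(6 + D))
N(G) = -30*G**2 (N(G) = (6*(-5)/(6 - 5))*G**2 = (6*(-5)/1)*G**2 = (6*(-5)*1)*G**2 = -30*G**2)
N(-5)*(-217) = -30*(-5)**2*(-217) = -30*25*(-217) = -750*(-217) = 162750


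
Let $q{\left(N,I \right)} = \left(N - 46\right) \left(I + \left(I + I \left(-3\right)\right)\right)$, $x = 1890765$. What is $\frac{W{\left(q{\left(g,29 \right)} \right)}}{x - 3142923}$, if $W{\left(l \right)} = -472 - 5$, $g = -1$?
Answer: $\frac{159}{417386} \approx 0.00038094$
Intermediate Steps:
$q{\left(N,I \right)} = - I \left(-46 + N\right)$ ($q{\left(N,I \right)} = \left(-46 + N\right) \left(I + \left(I - 3 I\right)\right) = \left(-46 + N\right) \left(I - 2 I\right) = \left(-46 + N\right) \left(- I\right) = - I \left(-46 + N\right)$)
$W{\left(l \right)} = -477$ ($W{\left(l \right)} = -472 - 5 = -477$)
$\frac{W{\left(q{\left(g,29 \right)} \right)}}{x - 3142923} = - \frac{477}{1890765 - 3142923} = - \frac{477}{-1252158} = \left(-477\right) \left(- \frac{1}{1252158}\right) = \frac{159}{417386}$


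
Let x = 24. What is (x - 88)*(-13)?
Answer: 832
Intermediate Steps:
(x - 88)*(-13) = (24 - 88)*(-13) = -64*(-13) = 832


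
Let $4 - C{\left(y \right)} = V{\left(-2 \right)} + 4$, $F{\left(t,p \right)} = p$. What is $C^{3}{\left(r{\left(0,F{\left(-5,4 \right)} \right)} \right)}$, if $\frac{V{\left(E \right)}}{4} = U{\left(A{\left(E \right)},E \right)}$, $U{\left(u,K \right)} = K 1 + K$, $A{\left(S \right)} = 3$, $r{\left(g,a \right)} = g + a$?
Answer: $4096$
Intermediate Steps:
$r{\left(g,a \right)} = a + g$
$U{\left(u,K \right)} = 2 K$ ($U{\left(u,K \right)} = K + K = 2 K$)
$V{\left(E \right)} = 8 E$ ($V{\left(E \right)} = 4 \cdot 2 E = 8 E$)
$C{\left(y \right)} = 16$ ($C{\left(y \right)} = 4 - \left(8 \left(-2\right) + 4\right) = 4 - \left(-16 + 4\right) = 4 - -12 = 4 + 12 = 16$)
$C^{3}{\left(r{\left(0,F{\left(-5,4 \right)} \right)} \right)} = 16^{3} = 4096$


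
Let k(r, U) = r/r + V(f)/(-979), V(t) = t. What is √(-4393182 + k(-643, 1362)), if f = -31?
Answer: 2*I*√1052651190118/979 ≈ 2096.0*I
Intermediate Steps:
k(r, U) = 1010/979 (k(r, U) = r/r - 31/(-979) = 1 - 31*(-1/979) = 1 + 31/979 = 1010/979)
√(-4393182 + k(-643, 1362)) = √(-4393182 + 1010/979) = √(-4300924168/979) = 2*I*√1052651190118/979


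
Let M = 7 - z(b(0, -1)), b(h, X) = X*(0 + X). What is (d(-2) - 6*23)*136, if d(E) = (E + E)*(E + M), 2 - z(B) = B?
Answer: -20944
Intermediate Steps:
b(h, X) = X² (b(h, X) = X*X = X²)
z(B) = 2 - B
M = 6 (M = 7 - (2 - 1*(-1)²) = 7 - (2 - 1*1) = 7 - (2 - 1) = 7 - 1*1 = 7 - 1 = 6)
d(E) = 2*E*(6 + E) (d(E) = (E + E)*(E + 6) = (2*E)*(6 + E) = 2*E*(6 + E))
(d(-2) - 6*23)*136 = (2*(-2)*(6 - 2) - 6*23)*136 = (2*(-2)*4 - 138)*136 = (-16 - 138)*136 = -154*136 = -20944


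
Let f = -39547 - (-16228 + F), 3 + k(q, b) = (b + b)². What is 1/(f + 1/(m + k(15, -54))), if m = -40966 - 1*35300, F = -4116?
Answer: -64605/1240609816 ≈ -5.2075e-5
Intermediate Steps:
k(q, b) = -3 + 4*b² (k(q, b) = -3 + (b + b)² = -3 + (2*b)² = -3 + 4*b²)
m = -76266 (m = -40966 - 35300 = -76266)
f = -19203 (f = -39547 - (-16228 - 4116) = -39547 - 1*(-20344) = -39547 + 20344 = -19203)
1/(f + 1/(m + k(15, -54))) = 1/(-19203 + 1/(-76266 + (-3 + 4*(-54)²))) = 1/(-19203 + 1/(-76266 + (-3 + 4*2916))) = 1/(-19203 + 1/(-76266 + (-3 + 11664))) = 1/(-19203 + 1/(-76266 + 11661)) = 1/(-19203 + 1/(-64605)) = 1/(-19203 - 1/64605) = 1/(-1240609816/64605) = -64605/1240609816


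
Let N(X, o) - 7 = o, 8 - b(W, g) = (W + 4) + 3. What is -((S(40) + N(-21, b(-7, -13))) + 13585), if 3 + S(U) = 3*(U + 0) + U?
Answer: -13757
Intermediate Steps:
b(W, g) = 1 - W (b(W, g) = 8 - ((W + 4) + 3) = 8 - ((4 + W) + 3) = 8 - (7 + W) = 8 + (-7 - W) = 1 - W)
N(X, o) = 7 + o
S(U) = -3 + 4*U (S(U) = -3 + (3*(U + 0) + U) = -3 + (3*U + U) = -3 + 4*U)
-((S(40) + N(-21, b(-7, -13))) + 13585) = -(((-3 + 4*40) + (7 + (1 - 1*(-7)))) + 13585) = -(((-3 + 160) + (7 + (1 + 7))) + 13585) = -((157 + (7 + 8)) + 13585) = -((157 + 15) + 13585) = -(172 + 13585) = -1*13757 = -13757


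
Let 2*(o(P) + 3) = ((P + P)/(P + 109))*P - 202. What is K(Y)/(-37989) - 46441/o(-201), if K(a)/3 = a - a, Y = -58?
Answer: 4272572/49969 ≈ 85.504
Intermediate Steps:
o(P) = -104 + P²/(109 + P) (o(P) = -3 + (((P + P)/(P + 109))*P - 202)/2 = -3 + (((2*P)/(109 + P))*P - 202)/2 = -3 + ((2*P/(109 + P))*P - 202)/2 = -3 + (2*P²/(109 + P) - 202)/2 = -3 + (-202 + 2*P²/(109 + P))/2 = -3 + (-101 + P²/(109 + P)) = -104 + P²/(109 + P))
K(a) = 0 (K(a) = 3*(a - a) = 3*0 = 0)
K(Y)/(-37989) - 46441/o(-201) = 0/(-37989) - 46441*(109 - 201)/(-11336 + (-201)² - 104*(-201)) = 0*(-1/37989) - 46441*(-92/(-11336 + 40401 + 20904)) = 0 - 46441/((-1/92*49969)) = 0 - 46441/(-49969/92) = 0 - 46441*(-92/49969) = 0 + 4272572/49969 = 4272572/49969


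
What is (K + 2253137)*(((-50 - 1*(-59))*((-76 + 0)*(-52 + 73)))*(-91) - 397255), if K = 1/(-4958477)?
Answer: 10165172924269682412/4958477 ≈ 2.0501e+12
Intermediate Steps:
K = -1/4958477 ≈ -2.0167e-7
(K + 2253137)*(((-50 - 1*(-59))*((-76 + 0)*(-52 + 73)))*(-91) - 397255) = (-1/4958477 + 2253137)*(((-50 - 1*(-59))*((-76 + 0)*(-52 + 73)))*(-91) - 397255) = 11172127992348*(((-50 + 59)*(-76*21))*(-91) - 397255)/4958477 = 11172127992348*((9*(-1596))*(-91) - 397255)/4958477 = 11172127992348*(-14364*(-91) - 397255)/4958477 = 11172127992348*(1307124 - 397255)/4958477 = (11172127992348/4958477)*909869 = 10165172924269682412/4958477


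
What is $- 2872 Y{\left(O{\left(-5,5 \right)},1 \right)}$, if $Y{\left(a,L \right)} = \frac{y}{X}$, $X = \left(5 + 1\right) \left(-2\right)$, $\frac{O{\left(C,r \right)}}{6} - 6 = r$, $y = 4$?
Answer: $\frac{2872}{3} \approx 957.33$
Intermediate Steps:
$O{\left(C,r \right)} = 36 + 6 r$
$X = -12$ ($X = 6 \left(-2\right) = -12$)
$Y{\left(a,L \right)} = - \frac{1}{3}$ ($Y{\left(a,L \right)} = \frac{4}{-12} = 4 \left(- \frac{1}{12}\right) = - \frac{1}{3}$)
$- 2872 Y{\left(O{\left(-5,5 \right)},1 \right)} = \left(-2872\right) \left(- \frac{1}{3}\right) = \frac{2872}{3}$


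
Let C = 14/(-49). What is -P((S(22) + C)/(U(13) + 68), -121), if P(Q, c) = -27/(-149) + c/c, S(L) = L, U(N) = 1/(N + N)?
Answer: -176/149 ≈ -1.1812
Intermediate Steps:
U(N) = 1/(2*N)
C = -2/7 (C = 14*(-1/49) = -2/7 ≈ -0.28571)
P(Q, c) = 176/149 (P(Q, c) = -27*(-1/149) + 1 = 27/149 + 1 = 176/149)
-P((S(22) + C)/(U(13) + 68), -121) = -1*176/149 = -176/149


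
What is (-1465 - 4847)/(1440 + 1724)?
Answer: -1578/791 ≈ -1.9949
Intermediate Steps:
(-1465 - 4847)/(1440 + 1724) = -6312/3164 = -6312*1/3164 = -1578/791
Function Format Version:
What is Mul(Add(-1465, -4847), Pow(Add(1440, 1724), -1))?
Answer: Rational(-1578, 791) ≈ -1.9949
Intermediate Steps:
Mul(Add(-1465, -4847), Pow(Add(1440, 1724), -1)) = Mul(-6312, Pow(3164, -1)) = Mul(-6312, Rational(1, 3164)) = Rational(-1578, 791)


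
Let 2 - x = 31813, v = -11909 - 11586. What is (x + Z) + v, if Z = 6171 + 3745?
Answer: -45390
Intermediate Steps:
Z = 9916
v = -23495
x = -31811 (x = 2 - 1*31813 = 2 - 31813 = -31811)
(x + Z) + v = (-31811 + 9916) - 23495 = -21895 - 23495 = -45390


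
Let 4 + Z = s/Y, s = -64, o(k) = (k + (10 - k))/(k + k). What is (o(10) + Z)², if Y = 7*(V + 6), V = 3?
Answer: 323761/15876 ≈ 20.393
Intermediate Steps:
o(k) = 5/k (o(k) = 10/((2*k)) = 10*(1/(2*k)) = 5/k)
Y = 63 (Y = 7*(3 + 6) = 7*9 = 63)
Z = -316/63 (Z = -4 - 64/63 = -316/63 ≈ -5.0159)
(o(10) + Z)² = (5/10 - 316/63)² = (5*(⅒) - 316/63)² = (½ - 316/63)² = (-569/126)² = 323761/15876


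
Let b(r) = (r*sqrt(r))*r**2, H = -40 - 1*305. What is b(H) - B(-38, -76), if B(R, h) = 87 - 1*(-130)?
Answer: -217 - 41063625*I*sqrt(345) ≈ -217.0 - 7.6272e+8*I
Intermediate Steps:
B(R, h) = 217 (B(R, h) = 87 + 130 = 217)
H = -345 (H = -40 - 305 = -345)
b(r) = r**(7/2) (b(r) = r**(3/2)*r**2 = r**(7/2))
b(H) - B(-38, -76) = (-345)**(7/2) - 1*217 = -41063625*I*sqrt(345) - 217 = -217 - 41063625*I*sqrt(345)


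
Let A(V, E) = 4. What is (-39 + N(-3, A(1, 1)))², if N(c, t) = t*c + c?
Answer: 2916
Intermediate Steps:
N(c, t) = c + c*t (N(c, t) = c*t + c = c + c*t)
(-39 + N(-3, A(1, 1)))² = (-39 - 3*(1 + 4))² = (-39 - 3*5)² = (-39 - 15)² = (-54)² = 2916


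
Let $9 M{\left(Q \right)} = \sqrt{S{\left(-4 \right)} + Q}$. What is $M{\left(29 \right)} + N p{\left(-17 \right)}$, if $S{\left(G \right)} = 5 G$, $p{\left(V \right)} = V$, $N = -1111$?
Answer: $\frac{56662}{3} \approx 18887.0$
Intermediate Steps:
$M{\left(Q \right)} = \frac{\sqrt{-20 + Q}}{9}$ ($M{\left(Q \right)} = \frac{\sqrt{5 \left(-4\right) + Q}}{9} = \frac{\sqrt{-20 + Q}}{9}$)
$M{\left(29 \right)} + N p{\left(-17 \right)} = \frac{\sqrt{-20 + 29}}{9} - -18887 = \frac{\sqrt{9}}{9} + 18887 = \frac{1}{9} \cdot 3 + 18887 = \frac{1}{3} + 18887 = \frac{56662}{3}$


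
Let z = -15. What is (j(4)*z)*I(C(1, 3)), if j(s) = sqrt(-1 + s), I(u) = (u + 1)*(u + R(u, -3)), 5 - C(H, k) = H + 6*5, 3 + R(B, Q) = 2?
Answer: -10125*sqrt(3) ≈ -17537.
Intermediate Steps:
R(B, Q) = -1 (R(B, Q) = -3 + 2 = -1)
C(H, k) = -25 - H (C(H, k) = 5 - (H + 6*5) = 5 - (H + 30) = 5 - (30 + H) = 5 + (-30 - H) = -25 - H)
I(u) = (1 + u)*(-1 + u) (I(u) = (u + 1)*(u - 1) = (1 + u)*(-1 + u))
(j(4)*z)*I(C(1, 3)) = (sqrt(-1 + 4)*(-15))*(-1 + (-25 - 1*1)**2) = (sqrt(3)*(-15))*(-1 + (-25 - 1)**2) = (-15*sqrt(3))*(-1 + (-26)**2) = (-15*sqrt(3))*(-1 + 676) = -15*sqrt(3)*675 = -10125*sqrt(3)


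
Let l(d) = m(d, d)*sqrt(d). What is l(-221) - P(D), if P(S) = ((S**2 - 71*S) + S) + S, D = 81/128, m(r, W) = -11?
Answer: 708831/16384 - 11*I*sqrt(221) ≈ 43.264 - 163.53*I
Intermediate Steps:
D = 81/128 (D = 81*(1/128) = 81/128 ≈ 0.63281)
P(S) = S**2 - 69*S (P(S) = (S**2 - 70*S) + S = S**2 - 69*S)
l(d) = -11*sqrt(d)
l(-221) - P(D) = -11*I*sqrt(221) - 81*(-69 + 81/128)/128 = -11*I*sqrt(221) - 81*(-8751)/(128*128) = -11*I*sqrt(221) - 1*(-708831/16384) = -11*I*sqrt(221) + 708831/16384 = 708831/16384 - 11*I*sqrt(221)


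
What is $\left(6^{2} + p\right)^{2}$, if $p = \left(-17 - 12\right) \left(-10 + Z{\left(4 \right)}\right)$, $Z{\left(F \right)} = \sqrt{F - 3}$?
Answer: $88209$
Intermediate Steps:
$Z{\left(F \right)} = \sqrt{-3 + F}$
$p = 261$ ($p = \left(-17 - 12\right) \left(-10 + \sqrt{-3 + 4}\right) = - 29 \left(-10 + \sqrt{1}\right) = - 29 \left(-10 + 1\right) = \left(-29\right) \left(-9\right) = 261$)
$\left(6^{2} + p\right)^{2} = \left(6^{2} + 261\right)^{2} = \left(36 + 261\right)^{2} = 297^{2} = 88209$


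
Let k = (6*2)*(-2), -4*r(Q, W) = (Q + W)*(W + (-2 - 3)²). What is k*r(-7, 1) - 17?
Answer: -953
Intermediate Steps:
r(Q, W) = -(25 + W)*(Q + W)/4 (r(Q, W) = -(Q + W)*(W + (-2 - 3)²)/4 = -(Q + W)*(W + (-5)²)/4 = -(Q + W)*(W + 25)/4 = -(Q + W)*(25 + W)/4 = -(25 + W)*(Q + W)/4)
k = -24 (k = 12*(-2) = -24)
k*r(-7, 1) - 17 = -24*(-25/4*(-7) - 25/4*1 - ¼*1² - ¼*(-7)*1) - 17 = -24*(175/4 - 25/4 - ¼*1 + 7/4) - 17 = -24*(175/4 - 25/4 - ¼ + 7/4) - 17 = -24*39 - 17 = -936 - 17 = -953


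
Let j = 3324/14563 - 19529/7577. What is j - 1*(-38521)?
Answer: 4250296269492/110343851 ≈ 38519.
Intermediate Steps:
j = -259214879/110343851 (j = 3324*(1/14563) - 19529*1/7577 = 3324/14563 - 19529/7577 = -259214879/110343851 ≈ -2.3492)
j - 1*(-38521) = -259214879/110343851 - 1*(-38521) = -259214879/110343851 + 38521 = 4250296269492/110343851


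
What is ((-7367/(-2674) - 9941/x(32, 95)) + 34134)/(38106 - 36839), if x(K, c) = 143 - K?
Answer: 10105684579/376063338 ≈ 26.872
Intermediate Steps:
((-7367/(-2674) - 9941/x(32, 95)) + 34134)/(38106 - 36839) = ((-7367/(-2674) - 9941/(143 - 1*32)) + 34134)/(38106 - 36839) = ((-7367*(-1/2674) - 9941/(143 - 32)) + 34134)/1267 = ((7367/2674 - 9941/111) + 34134)*(1/1267) = (-25764497/296814 + 34134)*(1/1267) = (10105684579/296814)*(1/1267) = 10105684579/376063338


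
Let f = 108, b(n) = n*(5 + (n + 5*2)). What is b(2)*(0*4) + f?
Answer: 108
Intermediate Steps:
b(n) = n*(15 + n) (b(n) = n*(5 + (n + 10)) = n*(5 + (10 + n)) = n*(15 + n))
b(2)*(0*4) + f = (2*(15 + 2))*(0*4) + 108 = (2*17)*0 + 108 = 34*0 + 108 = 0 + 108 = 108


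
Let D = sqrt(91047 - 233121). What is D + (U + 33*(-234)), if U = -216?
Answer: -7938 + 9*I*sqrt(1754) ≈ -7938.0 + 376.93*I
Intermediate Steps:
D = 9*I*sqrt(1754) (D = sqrt(-142074) = 9*I*sqrt(1754) ≈ 376.93*I)
D + (U + 33*(-234)) = 9*I*sqrt(1754) + (-216 + 33*(-234)) = 9*I*sqrt(1754) + (-216 - 7722) = 9*I*sqrt(1754) - 7938 = -7938 + 9*I*sqrt(1754)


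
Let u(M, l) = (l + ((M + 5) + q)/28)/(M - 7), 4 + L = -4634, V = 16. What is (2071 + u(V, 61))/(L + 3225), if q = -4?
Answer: -174539/118692 ≈ -1.4705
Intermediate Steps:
L = -4638 (L = -4 - 4634 = -4638)
u(M, l) = (1/28 + l + M/28)/(-7 + M) (u(M, l) = (l + ((M + 5) - 4)/28)/(M - 7) = (l + ((5 + M) - 4)*(1/28))/(-7 + M) = (l + (1 + M)*(1/28))/(-7 + M) = (l + (1/28 + M/28))/(-7 + M) = (1/28 + l + M/28)/(-7 + M))
(2071 + u(V, 61))/(L + 3225) = (2071 + (1 + 16 + 28*61)/(28*(-7 + 16)))/(-4638 + 3225) = (2071 + (1/28)*(1 + 16 + 1708)/9)/(-1413) = (2071 + (1/28)*(⅑)*1725)*(-1/1413) = (2071 + 575/84)*(-1/1413) = (174539/84)*(-1/1413) = -174539/118692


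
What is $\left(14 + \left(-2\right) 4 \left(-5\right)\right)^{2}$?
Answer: $2916$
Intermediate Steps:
$\left(14 + \left(-2\right) 4 \left(-5\right)\right)^{2} = \left(14 - -40\right)^{2} = \left(14 + 40\right)^{2} = 54^{2} = 2916$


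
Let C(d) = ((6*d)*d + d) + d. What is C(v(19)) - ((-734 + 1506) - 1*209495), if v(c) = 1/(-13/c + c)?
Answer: 1404289199/6728 ≈ 2.0872e+5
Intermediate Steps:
v(c) = 1/(c - 13/c)
C(d) = 2*d + 6*d² (C(d) = (6*d² + d) + d = (d + 6*d²) + d = 2*d + 6*d²)
C(v(19)) - ((-734 + 1506) - 1*209495) = 2*(19/(-13 + 19²))*(1 + 3*(19/(-13 + 19²))) - ((-734 + 1506) - 1*209495) = 2*(19/(-13 + 361))*(1 + 3*(19/(-13 + 361))) - (772 - 209495) = 2*(19/348)*(1 + 3*(19/348)) - 1*(-208723) = 2*(19*(1/348))*(1 + 3*(19*(1/348))) + 208723 = 2*(19/348)*(1 + 3*(19/348)) + 208723 = 2*(19/348)*(1 + 19/116) + 208723 = 2*(19/348)*(135/116) + 208723 = 855/6728 + 208723 = 1404289199/6728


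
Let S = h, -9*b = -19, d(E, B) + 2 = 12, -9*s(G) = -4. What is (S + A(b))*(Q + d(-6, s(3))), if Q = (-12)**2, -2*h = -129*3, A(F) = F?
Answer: 271117/9 ≈ 30124.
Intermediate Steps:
s(G) = 4/9 (s(G) = -1/9*(-4) = 4/9)
d(E, B) = 10 (d(E, B) = -2 + 12 = 10)
b = 19/9 (b = -1/9*(-19) = 19/9 ≈ 2.1111)
h = 387/2 (h = -(-129)*3/2 = -1/2*(-387) = 387/2 ≈ 193.50)
Q = 144
S = 387/2 ≈ 193.50
(S + A(b))*(Q + d(-6, s(3))) = (387/2 + 19/9)*(144 + 10) = (3521/18)*154 = 271117/9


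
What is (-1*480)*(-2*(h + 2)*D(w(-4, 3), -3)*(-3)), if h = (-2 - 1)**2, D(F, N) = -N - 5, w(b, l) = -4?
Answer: 63360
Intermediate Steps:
D(F, N) = -5 - N
h = 9 (h = (-3)**2 = 9)
(-1*480)*(-2*(h + 2)*D(w(-4, 3), -3)*(-3)) = (-1*480)*(-2*(9 + 2)*(-5 - 1*(-3))*(-3)) = -480*(-22*(-5 + 3))*(-3) = -480*(-22*(-2))*(-3) = -480*(-2*(-22))*(-3) = -21120*(-3) = -480*(-132) = 63360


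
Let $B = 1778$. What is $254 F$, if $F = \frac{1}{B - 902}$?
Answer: $\frac{127}{438} \approx 0.28995$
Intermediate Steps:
$F = \frac{1}{876}$ ($F = \frac{1}{1778 - 902} = \frac{1}{876} \approx 0.0011416$)
$254 F = 254 \cdot \frac{1}{876} = \frac{127}{438}$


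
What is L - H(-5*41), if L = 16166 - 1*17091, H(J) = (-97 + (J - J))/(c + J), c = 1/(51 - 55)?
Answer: -759813/821 ≈ -925.47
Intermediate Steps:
c = -¼ (c = 1/(-4) = -¼ ≈ -0.25000)
H(J) = -97/(-¼ + J) (H(J) = (-97 + (J - J))/(-¼ + J) = (-97 + 0)/(-¼ + J) = -97/(-¼ + J))
L = -925 (L = 16166 - 17091 = -925)
L - H(-5*41) = -925 - (-388)/(-1 + 4*(-5*41)) = -925 - (-388)/(-1 + 4*(-205)) = -925 - (-388)/(-1 - 820) = -925 - (-388)/(-821) = -925 - (-388)*(-1)/821 = -925 - 1*388/821 = -925 - 388/821 = -759813/821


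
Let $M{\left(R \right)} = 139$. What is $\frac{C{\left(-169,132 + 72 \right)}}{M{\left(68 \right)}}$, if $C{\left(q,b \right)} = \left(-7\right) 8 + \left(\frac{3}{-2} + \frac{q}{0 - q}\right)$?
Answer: $- \frac{117}{278} \approx -0.42086$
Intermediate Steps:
$C{\left(q,b \right)} = - \frac{117}{2}$ ($C{\left(q,b \right)} = -56 + \left(3 \left(- \frac{1}{2}\right) + \frac{q}{\left(-1\right) q}\right) = -56 + \left(- \frac{3}{2} + q \left(- \frac{1}{q}\right)\right) = -56 - \frac{5}{2} = - \frac{117}{2}$)
$\frac{C{\left(-169,132 + 72 \right)}}{M{\left(68 \right)}} = - \frac{117}{2 \cdot 139} = \left(- \frac{117}{2}\right) \frac{1}{139} = - \frac{117}{278}$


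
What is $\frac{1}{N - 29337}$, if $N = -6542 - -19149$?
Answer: $- \frac{1}{16730} \approx -5.9773 \cdot 10^{-5}$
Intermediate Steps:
$N = 12607$ ($N = -6542 + 19149 = 12607$)
$\frac{1}{N - 29337} = \frac{1}{12607 - 29337} = \frac{1}{-16730} = - \frac{1}{16730}$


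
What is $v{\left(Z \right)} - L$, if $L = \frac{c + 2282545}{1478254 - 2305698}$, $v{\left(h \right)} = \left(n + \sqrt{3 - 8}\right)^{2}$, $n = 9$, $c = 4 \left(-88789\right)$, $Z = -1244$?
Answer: $\frac{64813133}{827444} + 18 i \sqrt{5} \approx 78.329 + 40.249 i$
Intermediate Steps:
$c = -355156$
$v{\left(h \right)} = \left(9 + i \sqrt{5}\right)^{2}$ ($v{\left(h \right)} = \left(9 + \sqrt{3 - 8}\right)^{2} = \left(9 + \sqrt{-5}\right)^{2} = \left(9 + i \sqrt{5}\right)^{2}$)
$L = - \frac{1927389}{827444}$ ($L = \frac{-355156 + 2282545}{1478254 - 2305698} = \frac{1927389}{-827444} = 1927389 \left(- \frac{1}{827444}\right) = - \frac{1927389}{827444} \approx -2.3293$)
$v{\left(Z \right)} - L = \left(9 + i \sqrt{5}\right)^{2} - - \frac{1927389}{827444} = \left(9 + i \sqrt{5}\right)^{2} + \frac{1927389}{827444} = \frac{1927389}{827444} + \left(9 + i \sqrt{5}\right)^{2}$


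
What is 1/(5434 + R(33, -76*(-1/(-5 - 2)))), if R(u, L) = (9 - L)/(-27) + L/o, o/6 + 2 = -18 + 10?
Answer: 945/5134606 ≈ 0.00018405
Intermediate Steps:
o = -60 (o = -12 + 6*(-18 + 10) = -12 + 6*(-8) = -12 - 48 = -60)
R(u, L) = -⅓ + 11*L/540 (R(u, L) = (9 - L)/(-27) + L/(-60) = (9 - L)*(-1/27) + L*(-1/60) = (-⅓ + L/27) - L/60 = -⅓ + 11*L/540)
1/(5434 + R(33, -76*(-1/(-5 - 2)))) = 1/(5434 + (-⅓ + 11*(-76*(-1/(-5 - 2)))/540)) = 1/(5434 + (-⅓ + 11*(-76/((-1*(-7))))/540)) = 1/(5434 + (-⅓ + 11*(-76/7)/540)) = 1/(5434 + (-⅓ + 11*(-76*⅐)/540)) = 1/(5434 + (-⅓ + (11/540)*(-76/7))) = 1/(5434 + (-⅓ - 209/945)) = 1/(5434 - 524/945) = 1/(5134606/945) = 945/5134606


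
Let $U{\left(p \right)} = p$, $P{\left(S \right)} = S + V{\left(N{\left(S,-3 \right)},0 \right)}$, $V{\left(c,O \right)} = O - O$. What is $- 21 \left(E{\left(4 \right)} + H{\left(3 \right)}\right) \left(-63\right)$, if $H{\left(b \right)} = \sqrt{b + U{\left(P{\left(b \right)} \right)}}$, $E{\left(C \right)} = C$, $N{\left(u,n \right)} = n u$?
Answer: $5292 + 1323 \sqrt{6} \approx 8532.7$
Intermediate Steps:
$V{\left(c,O \right)} = 0$
$P{\left(S \right)} = S$ ($P{\left(S \right)} = S + 0 = S$)
$H{\left(b \right)} = \sqrt{2} \sqrt{b}$ ($H{\left(b \right)} = \sqrt{b + b} = \sqrt{2 b} = \sqrt{2} \sqrt{b}$)
$- 21 \left(E{\left(4 \right)} + H{\left(3 \right)}\right) \left(-63\right) = - 21 \left(4 + \sqrt{2} \sqrt{3}\right) \left(-63\right) = - 21 \left(4 + \sqrt{6}\right) \left(-63\right) = \left(-84 - 21 \sqrt{6}\right) \left(-63\right) = 5292 + 1323 \sqrt{6}$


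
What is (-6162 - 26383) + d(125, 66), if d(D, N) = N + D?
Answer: -32354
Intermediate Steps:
d(D, N) = D + N
(-6162 - 26383) + d(125, 66) = (-6162 - 26383) + (125 + 66) = -32545 + 191 = -32354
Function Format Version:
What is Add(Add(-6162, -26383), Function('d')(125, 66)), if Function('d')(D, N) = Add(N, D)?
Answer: -32354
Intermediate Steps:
Function('d')(D, N) = Add(D, N)
Add(Add(-6162, -26383), Function('d')(125, 66)) = Add(Add(-6162, -26383), Add(125, 66)) = Add(-32545, 191) = -32354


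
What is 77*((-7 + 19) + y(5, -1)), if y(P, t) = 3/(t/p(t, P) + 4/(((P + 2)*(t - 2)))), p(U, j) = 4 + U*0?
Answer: 14784/37 ≈ 399.57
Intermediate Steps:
p(U, j) = 4 (p(U, j) = 4 + 0 = 4)
y(P, t) = 3/(t/4 + 4/((-2 + t)*(2 + P))) (y(P, t) = 3/(t/4 + 4/(((P + 2)*(t - 2)))) = 3/(t*(¼) + 4/(((2 + P)*(-2 + t)))) = 3/(t/4 + 4/(((-2 + t)*(2 + P)))) = 3/(t/4 + 4*(1/((-2 + t)*(2 + P)))) = 3/(t/4 + 4/((-2 + t)*(2 + P))))
77*((-7 + 19) + y(5, -1)) = 77*((-7 + 19) + 12*(-4 - 2*5 + 2*(-1) + 5*(-1))/(16 - 4*(-1) + 2*(-1)² + 5*(-1)² - 2*5*(-1))) = 77*(12 + 12*(-4 - 10 - 2 - 5)/(16 + 4 + 2*1 + 5*1 + 10)) = 77*(12 + 12*(-21)/(16 + 4 + 2 + 5 + 10)) = 77*(12 + 12*(-21)/37) = 77*(12 + 12*(1/37)*(-21)) = 77*(12 - 252/37) = 77*(192/37) = 14784/37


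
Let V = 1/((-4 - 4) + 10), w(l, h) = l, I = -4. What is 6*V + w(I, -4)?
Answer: -1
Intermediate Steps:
V = ½ (V = 1/(-8 + 10) = 1/2 = ½ ≈ 0.50000)
6*V + w(I, -4) = 6*(½) - 4 = 3 - 4 = -1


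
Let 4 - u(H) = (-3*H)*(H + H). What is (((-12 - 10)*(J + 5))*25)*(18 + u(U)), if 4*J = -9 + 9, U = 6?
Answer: -654500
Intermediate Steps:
J = 0 (J = (-9 + 9)/4 = (¼)*0 = 0)
u(H) = 4 + 6*H² (u(H) = 4 - (-3*H)*(H + H) = 4 - (-3*H)*2*H = 4 - (-6)*H² = 4 + 6*H²)
(((-12 - 10)*(J + 5))*25)*(18 + u(U)) = (((-12 - 10)*(0 + 5))*25)*(18 + (4 + 6*6²)) = (-22*5*25)*(18 + (4 + 6*36)) = (-110*25)*(18 + (4 + 216)) = -2750*(18 + 220) = -2750*238 = -654500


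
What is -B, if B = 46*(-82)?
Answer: 3772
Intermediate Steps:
B = -3772
-B = -1*(-3772) = 3772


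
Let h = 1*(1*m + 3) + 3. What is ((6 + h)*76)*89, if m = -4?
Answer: 54112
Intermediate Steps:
h = 2 (h = 1*(1*(-4) + 3) + 3 = 1*(-4 + 3) + 3 = 1*(-1) + 3 = -1 + 3 = 2)
((6 + h)*76)*89 = ((6 + 2)*76)*89 = (8*76)*89 = 608*89 = 54112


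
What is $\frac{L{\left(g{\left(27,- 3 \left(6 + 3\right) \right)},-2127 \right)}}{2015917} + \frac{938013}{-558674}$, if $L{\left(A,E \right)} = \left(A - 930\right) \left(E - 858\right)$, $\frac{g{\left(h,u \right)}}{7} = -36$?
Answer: $\frac{80196361059}{1126240414058} \approx 0.071207$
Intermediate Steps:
$g{\left(h,u \right)} = -252$ ($g{\left(h,u \right)} = 7 \left(-36\right) = -252$)
$L{\left(A,E \right)} = \left(-930 + A\right) \left(-858 + E\right)$
$\frac{L{\left(g{\left(27,- 3 \left(6 + 3\right) \right)},-2127 \right)}}{2015917} + \frac{938013}{-558674} = \frac{797940 - -1978110 - -216216 - -536004}{2015917} + \frac{938013}{-558674} = \left(797940 + 1978110 + 216216 + 536004\right) \frac{1}{2015917} + 938013 \left(- \frac{1}{558674}\right) = 3528270 \cdot \frac{1}{2015917} - \frac{938013}{558674} = \frac{3528270}{2015917} - \frac{938013}{558674} = \frac{80196361059}{1126240414058}$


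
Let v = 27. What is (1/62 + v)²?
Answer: 2805625/3844 ≈ 729.87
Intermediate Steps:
(1/62 + v)² = (1/62 + 27)² = (1675/62)² = 2805625/3844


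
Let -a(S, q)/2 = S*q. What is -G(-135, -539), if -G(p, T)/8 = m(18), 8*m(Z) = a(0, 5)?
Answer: 0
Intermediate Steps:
a(S, q) = -2*S*q
m(Z) = 0 (m(Z) = (-2*0*5)/8 = (⅛)*0 = 0)
G(p, T) = 0 (G(p, T) = -8*0 = 0)
-G(-135, -539) = -1*0 = 0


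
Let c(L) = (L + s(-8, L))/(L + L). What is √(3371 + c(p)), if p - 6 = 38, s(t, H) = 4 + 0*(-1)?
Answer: √407957/11 ≈ 58.065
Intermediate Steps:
s(t, H) = 4 (s(t, H) = 4 + 0 = 4)
p = 44 (p = 6 + 38 = 44)
c(L) = (4 + L)/(2*L) (c(L) = (L + 4)/(L + L) = (4 + L)/((2*L)) = (4 + L)*(1/(2*L)) = (4 + L)/(2*L))
√(3371 + c(p)) = √(3371 + (½)*(4 + 44)/44) = √(3371 + (½)*(1/44)*48) = √(3371 + 6/11) = √(37087/11) = √407957/11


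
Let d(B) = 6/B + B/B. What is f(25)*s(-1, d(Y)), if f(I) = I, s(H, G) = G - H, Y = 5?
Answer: 80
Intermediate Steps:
d(B) = 1 + 6/B (d(B) = 6/B + 1 = 1 + 6/B)
f(25)*s(-1, d(Y)) = 25*((6 + 5)/5 - 1*(-1)) = 25*((⅕)*11 + 1) = 25*(11/5 + 1) = 25*(16/5) = 80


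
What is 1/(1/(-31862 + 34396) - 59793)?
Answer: -2534/151515461 ≈ -1.6724e-5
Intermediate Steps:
1/(1/(-31862 + 34396) - 59793) = 1/(1/2534 - 59793) = 1/(-151515461/2534) = -2534/151515461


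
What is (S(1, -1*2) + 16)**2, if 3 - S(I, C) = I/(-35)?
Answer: 443556/1225 ≈ 362.09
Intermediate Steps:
S(I, C) = 3 + I/35 (S(I, C) = 3 - I/(-35) = 3 - I*(-1)/35 = 3 - (-1)*I/35 = 3 + I/35)
(S(1, -1*2) + 16)**2 = ((3 + (1/35)*1) + 16)**2 = ((3 + 1/35) + 16)**2 = (106/35 + 16)**2 = (666/35)**2 = 443556/1225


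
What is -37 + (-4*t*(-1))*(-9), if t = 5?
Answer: -217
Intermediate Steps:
-37 + (-4*t*(-1))*(-9) = -37 + (-4*5*(-1))*(-9) = -37 - 20*(-1)*(-9) = -37 + 20*(-9) = -37 - 180 = -217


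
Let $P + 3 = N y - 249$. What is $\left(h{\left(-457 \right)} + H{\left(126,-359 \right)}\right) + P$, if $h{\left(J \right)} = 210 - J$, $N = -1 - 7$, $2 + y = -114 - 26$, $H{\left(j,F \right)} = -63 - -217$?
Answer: $1705$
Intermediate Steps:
$H{\left(j,F \right)} = 154$ ($H{\left(j,F \right)} = -63 + 217 = 154$)
$y = -142$ ($y = -2 - 140 = -142$)
$N = -8$ ($N = -1 - 7 = -8$)
$P = 884$ ($P = -3 - -887 = -3 + \left(1136 - 249\right) = -3 + 887 = 884$)
$\left(h{\left(-457 \right)} + H{\left(126,-359 \right)}\right) + P = \left(\left(210 - -457\right) + 154\right) + 884 = \left(\left(210 + 457\right) + 154\right) + 884 = \left(667 + 154\right) + 884 = 821 + 884 = 1705$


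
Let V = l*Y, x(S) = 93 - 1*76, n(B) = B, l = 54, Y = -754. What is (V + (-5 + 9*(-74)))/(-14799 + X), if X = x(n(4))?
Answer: 41387/14782 ≈ 2.7998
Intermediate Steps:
x(S) = 17 (x(S) = 93 - 76 = 17)
V = -40716 (V = 54*(-754) = -40716)
X = 17
(V + (-5 + 9*(-74)))/(-14799 + X) = (-40716 + (-5 + 9*(-74)))/(-14799 + 17) = (-40716 + (-5 - 666))/(-14782) = (-40716 - 671)*(-1/14782) = -41387*(-1/14782) = 41387/14782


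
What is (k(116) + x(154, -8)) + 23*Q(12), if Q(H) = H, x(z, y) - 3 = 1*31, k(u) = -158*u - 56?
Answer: -18074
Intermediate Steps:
k(u) = -56 - 158*u
x(z, y) = 34 (x(z, y) = 3 + 1*31 = 3 + 31 = 34)
(k(116) + x(154, -8)) + 23*Q(12) = ((-56 - 158*116) + 34) + 23*12 = ((-56 - 18328) + 34) + 276 = (-18384 + 34) + 276 = -18350 + 276 = -18074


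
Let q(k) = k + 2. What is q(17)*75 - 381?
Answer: 1044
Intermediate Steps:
q(k) = 2 + k
q(17)*75 - 381 = (2 + 17)*75 - 381 = 19*75 - 381 = 1425 - 381 = 1044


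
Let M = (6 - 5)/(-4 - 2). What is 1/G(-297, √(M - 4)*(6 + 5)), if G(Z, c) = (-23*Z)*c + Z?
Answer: -2/158422869 - 115*I*√6/43206237 ≈ -1.2624e-8 - 6.5197e-6*I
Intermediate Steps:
M = -⅙ (M = 1/(-6) = 1*(-⅙) = -⅙ ≈ -0.16667)
G(Z, c) = Z - 23*Z*c (G(Z, c) = -23*Z*c + Z = Z - 23*Z*c)
1/G(-297, √(M - 4)*(6 + 5)) = 1/(-297*(1 - 23*√(-⅙ - 4)*(6 + 5))) = 1/(-297*(1 - 23*√(-25/6)*11)) = 1/(-297*(1 - 23*5*I*√6/6*11)) = 1/(-297*(1 - 1265*I*√6/6)) = 1/(-297 + 125235*I*√6/2)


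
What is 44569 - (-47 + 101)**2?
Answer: 41653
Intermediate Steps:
44569 - (-47 + 101)**2 = 44569 - 1*54**2 = 44569 - 1*2916 = 44569 - 2916 = 41653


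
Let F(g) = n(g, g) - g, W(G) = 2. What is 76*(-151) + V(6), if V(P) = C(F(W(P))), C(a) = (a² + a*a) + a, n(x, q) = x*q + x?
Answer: -11440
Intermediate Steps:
n(x, q) = x + q*x (n(x, q) = q*x + x = x + q*x)
F(g) = -g + g*(1 + g) (F(g) = g*(1 + g) - g = -g + g*(1 + g))
C(a) = a + 2*a² (C(a) = (a² + a²) + a = 2*a² + a = a + 2*a²)
V(P) = 36 (V(P) = 2²*(1 + 2*2²) = 4*(1 + 2*4) = 4*(1 + 8) = 4*9 = 36)
76*(-151) + V(6) = 76*(-151) + 36 = -11476 + 36 = -11440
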